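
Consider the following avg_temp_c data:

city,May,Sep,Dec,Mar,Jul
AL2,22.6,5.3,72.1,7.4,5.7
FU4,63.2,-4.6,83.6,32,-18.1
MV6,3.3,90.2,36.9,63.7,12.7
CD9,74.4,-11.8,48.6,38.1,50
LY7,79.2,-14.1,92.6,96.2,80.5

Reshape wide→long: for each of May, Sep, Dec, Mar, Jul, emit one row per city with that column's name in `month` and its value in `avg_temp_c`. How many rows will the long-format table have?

5 city values × 5 melted columns = 25 rows.

25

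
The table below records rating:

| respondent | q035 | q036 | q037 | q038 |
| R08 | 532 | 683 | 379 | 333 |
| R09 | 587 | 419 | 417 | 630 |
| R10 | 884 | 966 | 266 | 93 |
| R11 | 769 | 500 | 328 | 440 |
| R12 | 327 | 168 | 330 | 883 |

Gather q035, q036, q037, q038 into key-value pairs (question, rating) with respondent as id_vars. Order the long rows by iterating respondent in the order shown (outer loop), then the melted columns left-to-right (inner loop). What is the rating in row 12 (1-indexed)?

20 rows total (5 × 4). Row 12: index ⌊(12-1)/4⌋ = 2 into respondent → R10; (12-1) mod 4 = 3 into the melted columns → q038.
So row 12 is (R10, q038, 93); rating = 93.

93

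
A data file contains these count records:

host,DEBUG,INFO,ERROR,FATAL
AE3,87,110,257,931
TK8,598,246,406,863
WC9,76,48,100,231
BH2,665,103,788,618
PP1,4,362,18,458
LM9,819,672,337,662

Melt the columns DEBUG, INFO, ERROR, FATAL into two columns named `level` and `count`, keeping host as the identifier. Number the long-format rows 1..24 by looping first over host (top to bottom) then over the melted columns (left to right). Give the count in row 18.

24 rows total (6 × 4). Row 18: index ⌊(18-1)/4⌋ = 4 into host → PP1; (18-1) mod 4 = 1 into the melted columns → INFO.
So row 18 is (PP1, INFO, 362); count = 362.

362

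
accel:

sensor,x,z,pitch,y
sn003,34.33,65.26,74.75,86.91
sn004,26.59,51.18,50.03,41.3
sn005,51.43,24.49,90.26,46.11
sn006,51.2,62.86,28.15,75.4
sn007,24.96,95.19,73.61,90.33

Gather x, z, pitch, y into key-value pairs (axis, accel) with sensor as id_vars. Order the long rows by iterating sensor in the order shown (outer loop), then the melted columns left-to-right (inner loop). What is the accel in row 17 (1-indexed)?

24.96

20 rows total (5 × 4). Row 17: index ⌊(17-1)/4⌋ = 4 into sensor → sn007; (17-1) mod 4 = 0 into the melted columns → x.
So row 17 is (sn007, x, 24.96); accel = 24.96.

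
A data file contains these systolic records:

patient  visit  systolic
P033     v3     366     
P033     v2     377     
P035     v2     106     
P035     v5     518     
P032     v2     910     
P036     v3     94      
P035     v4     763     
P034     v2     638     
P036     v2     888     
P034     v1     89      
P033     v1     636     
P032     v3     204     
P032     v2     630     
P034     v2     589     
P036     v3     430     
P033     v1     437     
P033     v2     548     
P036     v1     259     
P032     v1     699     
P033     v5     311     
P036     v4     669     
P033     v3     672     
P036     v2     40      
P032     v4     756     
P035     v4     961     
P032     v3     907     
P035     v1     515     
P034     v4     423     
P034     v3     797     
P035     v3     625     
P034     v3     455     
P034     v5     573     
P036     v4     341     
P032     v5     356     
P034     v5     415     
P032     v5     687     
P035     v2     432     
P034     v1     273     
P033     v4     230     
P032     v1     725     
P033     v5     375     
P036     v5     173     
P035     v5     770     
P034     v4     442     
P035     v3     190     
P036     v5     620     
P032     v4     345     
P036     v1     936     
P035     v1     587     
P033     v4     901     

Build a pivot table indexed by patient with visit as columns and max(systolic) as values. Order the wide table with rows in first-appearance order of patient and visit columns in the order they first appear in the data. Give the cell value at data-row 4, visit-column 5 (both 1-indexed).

With rows in first-appearance order of patient, row 4 is patient=P036. visit columns in first-appearance order: v3, v2, v5, v4, v1; column 5 is v1.
Long rows with patient=P036, visit=v1: max(259, 936) = 936.

936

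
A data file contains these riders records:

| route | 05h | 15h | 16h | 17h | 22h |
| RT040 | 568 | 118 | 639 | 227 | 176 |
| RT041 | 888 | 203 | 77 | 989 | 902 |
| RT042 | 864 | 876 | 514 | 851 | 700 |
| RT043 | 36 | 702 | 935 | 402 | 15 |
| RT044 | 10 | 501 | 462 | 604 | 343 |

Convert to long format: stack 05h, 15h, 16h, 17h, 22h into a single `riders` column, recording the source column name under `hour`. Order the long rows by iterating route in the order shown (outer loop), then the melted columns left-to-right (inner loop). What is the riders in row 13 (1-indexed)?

514

25 rows total (5 × 5). Row 13: index ⌊(13-1)/5⌋ = 2 into route → RT042; (13-1) mod 5 = 2 into the melted columns → 16h.
So row 13 is (RT042, 16h, 514); riders = 514.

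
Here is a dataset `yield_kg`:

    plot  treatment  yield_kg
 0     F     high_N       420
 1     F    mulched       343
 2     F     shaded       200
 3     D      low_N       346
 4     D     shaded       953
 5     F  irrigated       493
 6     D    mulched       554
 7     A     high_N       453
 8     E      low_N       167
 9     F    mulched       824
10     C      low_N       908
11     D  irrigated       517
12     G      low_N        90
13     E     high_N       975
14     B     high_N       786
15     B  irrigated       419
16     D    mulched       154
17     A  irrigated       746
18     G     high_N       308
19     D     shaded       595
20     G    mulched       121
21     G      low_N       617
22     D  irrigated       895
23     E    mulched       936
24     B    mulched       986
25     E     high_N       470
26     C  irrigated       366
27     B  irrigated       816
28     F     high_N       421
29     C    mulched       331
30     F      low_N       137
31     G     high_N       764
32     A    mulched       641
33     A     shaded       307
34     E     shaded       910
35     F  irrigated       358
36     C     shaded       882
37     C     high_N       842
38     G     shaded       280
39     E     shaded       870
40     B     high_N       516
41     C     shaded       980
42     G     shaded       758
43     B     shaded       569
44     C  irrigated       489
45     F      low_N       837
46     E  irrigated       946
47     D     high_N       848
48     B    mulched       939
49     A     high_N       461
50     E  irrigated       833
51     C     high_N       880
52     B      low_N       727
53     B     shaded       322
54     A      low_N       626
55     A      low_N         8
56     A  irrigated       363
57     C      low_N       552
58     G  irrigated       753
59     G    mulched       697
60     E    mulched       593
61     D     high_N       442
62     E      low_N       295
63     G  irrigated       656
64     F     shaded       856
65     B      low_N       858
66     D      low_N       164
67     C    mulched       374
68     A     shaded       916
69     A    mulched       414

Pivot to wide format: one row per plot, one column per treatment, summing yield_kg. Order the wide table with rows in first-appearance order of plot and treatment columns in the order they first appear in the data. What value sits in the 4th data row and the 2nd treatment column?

1529

With rows in first-appearance order of plot, row 4 is plot=E. treatment columns in first-appearance order: high_N, mulched, shaded, low_N, irrigated; column 2 is mulched.
Long rows with plot=E, treatment=mulched: 936 + 593 = 1529.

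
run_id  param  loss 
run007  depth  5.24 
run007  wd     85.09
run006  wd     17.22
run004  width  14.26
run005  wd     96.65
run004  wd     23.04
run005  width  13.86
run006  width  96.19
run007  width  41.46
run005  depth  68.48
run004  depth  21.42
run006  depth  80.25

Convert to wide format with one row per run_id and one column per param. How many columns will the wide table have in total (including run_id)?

4

1 column for run_id plus 3 distinct param values → 4 columns.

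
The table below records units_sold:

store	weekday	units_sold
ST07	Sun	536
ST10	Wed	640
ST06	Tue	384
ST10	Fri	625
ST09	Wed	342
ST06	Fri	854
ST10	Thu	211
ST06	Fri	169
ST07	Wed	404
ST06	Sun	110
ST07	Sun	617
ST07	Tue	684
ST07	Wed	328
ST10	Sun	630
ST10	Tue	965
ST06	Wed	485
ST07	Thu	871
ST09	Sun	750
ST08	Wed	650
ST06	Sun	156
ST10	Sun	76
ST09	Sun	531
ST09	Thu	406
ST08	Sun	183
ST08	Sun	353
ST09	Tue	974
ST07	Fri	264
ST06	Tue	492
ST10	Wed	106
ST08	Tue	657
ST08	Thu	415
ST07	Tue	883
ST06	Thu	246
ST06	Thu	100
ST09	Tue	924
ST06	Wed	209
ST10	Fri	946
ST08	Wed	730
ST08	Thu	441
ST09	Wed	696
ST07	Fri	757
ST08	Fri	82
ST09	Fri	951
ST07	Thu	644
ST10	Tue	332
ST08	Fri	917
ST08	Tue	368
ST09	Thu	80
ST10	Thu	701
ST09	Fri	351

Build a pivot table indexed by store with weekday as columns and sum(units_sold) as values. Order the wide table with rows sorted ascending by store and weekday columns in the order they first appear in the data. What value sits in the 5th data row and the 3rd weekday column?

With rows sorted ascending by store, row 5 is store=ST10. weekday columns in first-appearance order: Sun, Wed, Tue, Fri, Thu; column 3 is Tue.
Long rows with store=ST10, weekday=Tue: 965 + 332 = 1297.

1297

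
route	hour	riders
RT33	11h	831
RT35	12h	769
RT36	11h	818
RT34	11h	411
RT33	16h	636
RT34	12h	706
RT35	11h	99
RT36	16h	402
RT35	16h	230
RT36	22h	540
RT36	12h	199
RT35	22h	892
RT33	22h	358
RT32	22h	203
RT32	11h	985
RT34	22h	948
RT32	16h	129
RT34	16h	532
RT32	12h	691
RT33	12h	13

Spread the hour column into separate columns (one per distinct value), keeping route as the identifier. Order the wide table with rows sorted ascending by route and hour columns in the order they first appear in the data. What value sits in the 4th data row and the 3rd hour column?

With rows sorted ascending by route, row 4 is route=RT35. hour columns in first-appearance order: 11h, 12h, 16h, 22h; column 3 is 16h.
Long rows with route=RT35, hour=16h: riders = 230.

230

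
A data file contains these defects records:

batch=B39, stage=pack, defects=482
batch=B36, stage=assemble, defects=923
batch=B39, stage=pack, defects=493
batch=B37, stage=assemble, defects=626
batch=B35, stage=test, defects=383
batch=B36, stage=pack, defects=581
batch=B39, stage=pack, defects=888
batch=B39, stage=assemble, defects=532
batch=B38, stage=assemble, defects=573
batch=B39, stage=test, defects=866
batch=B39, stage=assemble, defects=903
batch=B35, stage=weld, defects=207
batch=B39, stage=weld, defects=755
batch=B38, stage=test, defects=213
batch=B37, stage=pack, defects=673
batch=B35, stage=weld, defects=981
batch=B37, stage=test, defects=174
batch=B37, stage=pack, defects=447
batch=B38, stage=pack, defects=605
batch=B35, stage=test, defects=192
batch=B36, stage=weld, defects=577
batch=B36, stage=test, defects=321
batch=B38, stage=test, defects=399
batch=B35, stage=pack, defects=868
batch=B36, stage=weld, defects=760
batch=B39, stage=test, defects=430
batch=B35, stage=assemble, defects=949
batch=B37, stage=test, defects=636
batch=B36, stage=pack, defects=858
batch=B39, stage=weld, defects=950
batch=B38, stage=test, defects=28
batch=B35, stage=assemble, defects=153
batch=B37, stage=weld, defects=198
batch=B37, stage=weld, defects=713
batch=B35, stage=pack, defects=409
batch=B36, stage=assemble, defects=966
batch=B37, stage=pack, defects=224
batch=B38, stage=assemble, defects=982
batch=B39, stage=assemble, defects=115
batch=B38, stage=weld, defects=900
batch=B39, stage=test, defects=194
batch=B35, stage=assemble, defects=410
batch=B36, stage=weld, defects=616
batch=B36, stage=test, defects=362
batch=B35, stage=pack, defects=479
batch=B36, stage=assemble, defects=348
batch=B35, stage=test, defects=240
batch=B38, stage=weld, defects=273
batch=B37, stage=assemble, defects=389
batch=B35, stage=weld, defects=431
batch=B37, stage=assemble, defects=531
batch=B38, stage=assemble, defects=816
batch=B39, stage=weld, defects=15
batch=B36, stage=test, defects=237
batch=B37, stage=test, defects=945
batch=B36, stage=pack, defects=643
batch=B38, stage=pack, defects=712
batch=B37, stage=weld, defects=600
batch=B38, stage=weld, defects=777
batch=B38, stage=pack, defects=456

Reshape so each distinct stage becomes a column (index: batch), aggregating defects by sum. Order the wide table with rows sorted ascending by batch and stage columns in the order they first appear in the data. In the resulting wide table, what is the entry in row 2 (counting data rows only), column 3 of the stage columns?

920

With rows sorted ascending by batch, row 2 is batch=B36. stage columns in first-appearance order: pack, assemble, test, weld; column 3 is test.
Long rows with batch=B36, stage=test: 321 + 362 + 237 = 920.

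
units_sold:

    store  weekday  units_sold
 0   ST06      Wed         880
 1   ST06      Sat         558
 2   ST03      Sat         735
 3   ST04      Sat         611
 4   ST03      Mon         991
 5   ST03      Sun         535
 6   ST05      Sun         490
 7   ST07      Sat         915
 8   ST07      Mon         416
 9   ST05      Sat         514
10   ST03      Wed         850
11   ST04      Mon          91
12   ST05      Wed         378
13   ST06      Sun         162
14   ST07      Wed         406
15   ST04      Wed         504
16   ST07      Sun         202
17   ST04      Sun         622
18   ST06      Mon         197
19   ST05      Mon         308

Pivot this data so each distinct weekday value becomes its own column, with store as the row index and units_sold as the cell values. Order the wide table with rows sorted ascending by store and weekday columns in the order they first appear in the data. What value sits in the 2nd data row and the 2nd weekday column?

611

With rows sorted ascending by store, row 2 is store=ST04. weekday columns in first-appearance order: Wed, Sat, Mon, Sun; column 2 is Sat.
Long rows with store=ST04, weekday=Sat: units_sold = 611.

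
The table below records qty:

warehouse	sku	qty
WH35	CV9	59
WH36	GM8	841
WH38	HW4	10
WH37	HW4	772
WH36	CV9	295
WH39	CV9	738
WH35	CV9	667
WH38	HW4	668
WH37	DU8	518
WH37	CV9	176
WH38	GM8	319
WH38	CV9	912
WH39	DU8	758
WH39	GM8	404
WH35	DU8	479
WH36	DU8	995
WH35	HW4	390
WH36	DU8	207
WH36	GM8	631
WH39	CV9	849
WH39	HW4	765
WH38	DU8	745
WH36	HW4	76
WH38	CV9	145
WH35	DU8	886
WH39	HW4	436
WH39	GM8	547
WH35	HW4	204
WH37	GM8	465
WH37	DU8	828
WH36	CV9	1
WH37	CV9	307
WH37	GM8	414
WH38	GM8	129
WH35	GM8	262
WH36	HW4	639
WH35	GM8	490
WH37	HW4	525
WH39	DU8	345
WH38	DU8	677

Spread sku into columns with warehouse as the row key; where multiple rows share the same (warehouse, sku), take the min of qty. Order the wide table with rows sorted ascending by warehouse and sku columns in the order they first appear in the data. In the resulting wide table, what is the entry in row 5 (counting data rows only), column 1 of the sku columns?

With rows sorted ascending by warehouse, row 5 is warehouse=WH39. sku columns in first-appearance order: CV9, GM8, HW4, DU8; column 1 is CV9.
Long rows with warehouse=WH39, sku=CV9: min(738, 849) = 738.

738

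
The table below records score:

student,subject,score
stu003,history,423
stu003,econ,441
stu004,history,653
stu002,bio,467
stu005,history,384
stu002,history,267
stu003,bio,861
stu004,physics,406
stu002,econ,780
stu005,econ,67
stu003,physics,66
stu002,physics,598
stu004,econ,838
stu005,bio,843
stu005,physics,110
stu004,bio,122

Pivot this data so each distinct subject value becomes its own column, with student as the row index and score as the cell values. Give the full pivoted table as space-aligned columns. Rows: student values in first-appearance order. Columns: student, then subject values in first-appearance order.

student  history  econ  bio  physics
stu003   423      441   861  66     
stu004   653      838   122  406    
stu002   267      780   467  598    
stu005   384      67    843  110    

Columns: student plus the 4 distinct subject values (history, econ, bio, physics).
For example, row stu003 column history takes score=423 from the long row (stu003, history).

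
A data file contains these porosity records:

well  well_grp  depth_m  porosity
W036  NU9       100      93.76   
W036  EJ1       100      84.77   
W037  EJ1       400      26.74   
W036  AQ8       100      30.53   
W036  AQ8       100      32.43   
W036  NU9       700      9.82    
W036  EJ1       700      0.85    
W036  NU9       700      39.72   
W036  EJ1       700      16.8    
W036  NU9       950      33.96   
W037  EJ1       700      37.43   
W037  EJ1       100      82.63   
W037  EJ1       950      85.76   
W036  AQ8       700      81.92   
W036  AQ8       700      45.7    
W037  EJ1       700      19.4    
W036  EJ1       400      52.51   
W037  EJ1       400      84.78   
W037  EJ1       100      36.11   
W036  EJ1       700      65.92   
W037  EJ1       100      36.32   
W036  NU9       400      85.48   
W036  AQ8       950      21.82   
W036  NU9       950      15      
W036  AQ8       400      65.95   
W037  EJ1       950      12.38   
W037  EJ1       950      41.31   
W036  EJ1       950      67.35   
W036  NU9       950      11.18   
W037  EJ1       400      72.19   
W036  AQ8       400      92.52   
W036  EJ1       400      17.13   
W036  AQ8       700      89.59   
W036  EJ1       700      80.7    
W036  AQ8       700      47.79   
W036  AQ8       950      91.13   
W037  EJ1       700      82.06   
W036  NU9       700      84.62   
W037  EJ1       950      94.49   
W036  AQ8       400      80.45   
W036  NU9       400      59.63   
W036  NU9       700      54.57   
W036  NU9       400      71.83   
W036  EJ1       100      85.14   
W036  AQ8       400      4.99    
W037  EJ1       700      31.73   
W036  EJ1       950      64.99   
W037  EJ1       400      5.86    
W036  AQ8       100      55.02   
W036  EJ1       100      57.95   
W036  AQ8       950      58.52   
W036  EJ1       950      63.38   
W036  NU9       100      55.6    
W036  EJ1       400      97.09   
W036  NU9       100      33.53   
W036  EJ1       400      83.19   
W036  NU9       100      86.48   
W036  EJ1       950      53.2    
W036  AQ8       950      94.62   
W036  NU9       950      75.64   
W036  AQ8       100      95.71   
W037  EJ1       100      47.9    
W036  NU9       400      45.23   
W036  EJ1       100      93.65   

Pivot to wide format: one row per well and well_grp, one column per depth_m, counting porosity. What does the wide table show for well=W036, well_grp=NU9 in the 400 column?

4

Rows with well=W036, well_grp=NU9 and depth_m=400: porosity values are 85.48, 59.63, 71.83, 45.23.
4 rows match — count = 4.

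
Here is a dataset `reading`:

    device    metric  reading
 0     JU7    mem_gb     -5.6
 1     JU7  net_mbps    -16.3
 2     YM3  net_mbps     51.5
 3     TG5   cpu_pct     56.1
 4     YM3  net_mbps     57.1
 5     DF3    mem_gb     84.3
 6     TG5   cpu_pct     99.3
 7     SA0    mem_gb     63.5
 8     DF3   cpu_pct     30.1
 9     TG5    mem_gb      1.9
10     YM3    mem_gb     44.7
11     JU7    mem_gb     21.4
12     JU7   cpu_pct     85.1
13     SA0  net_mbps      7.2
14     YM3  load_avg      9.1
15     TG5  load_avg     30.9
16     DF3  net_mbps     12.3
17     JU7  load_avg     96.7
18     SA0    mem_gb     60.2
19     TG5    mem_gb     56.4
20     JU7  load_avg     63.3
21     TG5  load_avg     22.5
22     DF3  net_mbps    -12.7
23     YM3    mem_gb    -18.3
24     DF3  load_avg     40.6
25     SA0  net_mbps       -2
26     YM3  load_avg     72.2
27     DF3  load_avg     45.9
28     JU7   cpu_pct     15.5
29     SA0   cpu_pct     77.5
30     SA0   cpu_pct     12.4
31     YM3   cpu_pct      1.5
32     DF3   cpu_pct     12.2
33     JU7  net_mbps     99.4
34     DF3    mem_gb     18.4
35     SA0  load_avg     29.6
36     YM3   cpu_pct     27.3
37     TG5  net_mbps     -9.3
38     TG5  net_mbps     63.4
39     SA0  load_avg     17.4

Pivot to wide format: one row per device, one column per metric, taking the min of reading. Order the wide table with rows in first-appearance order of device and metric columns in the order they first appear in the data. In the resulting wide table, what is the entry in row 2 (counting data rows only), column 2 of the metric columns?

51.5

With rows in first-appearance order of device, row 2 is device=YM3. metric columns in first-appearance order: mem_gb, net_mbps, cpu_pct, load_avg; column 2 is net_mbps.
Long rows with device=YM3, metric=net_mbps: min(51.5, 57.1) = 51.5.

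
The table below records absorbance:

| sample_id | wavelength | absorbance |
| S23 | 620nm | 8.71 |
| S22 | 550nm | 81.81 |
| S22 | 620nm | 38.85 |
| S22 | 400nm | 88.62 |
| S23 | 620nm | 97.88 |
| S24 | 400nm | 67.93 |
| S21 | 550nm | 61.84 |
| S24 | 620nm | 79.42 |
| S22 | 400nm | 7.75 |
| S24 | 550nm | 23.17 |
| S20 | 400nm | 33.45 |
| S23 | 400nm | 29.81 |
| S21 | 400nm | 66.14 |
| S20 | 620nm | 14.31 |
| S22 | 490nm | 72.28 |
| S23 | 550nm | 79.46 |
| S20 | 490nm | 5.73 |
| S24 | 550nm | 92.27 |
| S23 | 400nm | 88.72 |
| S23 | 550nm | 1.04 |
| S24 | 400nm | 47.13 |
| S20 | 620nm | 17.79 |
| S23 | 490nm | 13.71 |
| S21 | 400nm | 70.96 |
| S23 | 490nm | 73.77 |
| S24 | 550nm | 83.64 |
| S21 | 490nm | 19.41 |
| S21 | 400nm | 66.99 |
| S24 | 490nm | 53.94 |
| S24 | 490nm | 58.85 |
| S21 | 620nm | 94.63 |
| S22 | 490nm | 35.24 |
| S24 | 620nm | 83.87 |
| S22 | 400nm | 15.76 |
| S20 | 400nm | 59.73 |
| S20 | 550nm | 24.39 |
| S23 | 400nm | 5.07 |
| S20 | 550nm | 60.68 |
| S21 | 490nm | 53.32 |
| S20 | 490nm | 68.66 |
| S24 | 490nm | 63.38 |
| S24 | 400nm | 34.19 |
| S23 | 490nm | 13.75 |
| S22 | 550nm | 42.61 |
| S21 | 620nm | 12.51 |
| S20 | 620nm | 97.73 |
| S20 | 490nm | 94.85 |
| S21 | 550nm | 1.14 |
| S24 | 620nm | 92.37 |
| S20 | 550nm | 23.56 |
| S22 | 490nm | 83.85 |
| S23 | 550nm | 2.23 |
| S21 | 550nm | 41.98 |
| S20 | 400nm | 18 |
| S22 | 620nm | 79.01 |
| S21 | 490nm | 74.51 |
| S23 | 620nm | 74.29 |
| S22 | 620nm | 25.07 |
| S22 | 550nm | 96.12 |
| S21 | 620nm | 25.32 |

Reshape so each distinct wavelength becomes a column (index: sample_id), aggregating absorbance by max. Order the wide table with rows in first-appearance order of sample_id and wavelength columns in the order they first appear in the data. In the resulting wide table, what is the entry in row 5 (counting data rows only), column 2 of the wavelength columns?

With rows in first-appearance order of sample_id, row 5 is sample_id=S20. wavelength columns in first-appearance order: 620nm, 550nm, 400nm, 490nm; column 2 is 550nm.
Long rows with sample_id=S20, wavelength=550nm: max(24.39, 60.68, 23.56) = 60.68.

60.68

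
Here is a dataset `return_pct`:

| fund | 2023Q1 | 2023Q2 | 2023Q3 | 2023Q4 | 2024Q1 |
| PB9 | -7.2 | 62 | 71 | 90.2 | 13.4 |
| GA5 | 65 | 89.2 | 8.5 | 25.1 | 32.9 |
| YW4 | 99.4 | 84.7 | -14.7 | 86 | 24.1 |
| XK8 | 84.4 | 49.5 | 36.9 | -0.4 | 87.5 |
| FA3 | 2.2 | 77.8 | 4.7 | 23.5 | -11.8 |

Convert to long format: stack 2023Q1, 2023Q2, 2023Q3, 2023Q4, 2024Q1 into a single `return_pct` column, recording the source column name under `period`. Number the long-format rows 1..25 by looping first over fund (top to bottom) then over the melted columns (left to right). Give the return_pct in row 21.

2.2

25 rows total (5 × 5). Row 21: index ⌊(21-1)/5⌋ = 4 into fund → FA3; (21-1) mod 5 = 0 into the melted columns → 2023Q1.
So row 21 is (FA3, 2023Q1, 2.2); return_pct = 2.2.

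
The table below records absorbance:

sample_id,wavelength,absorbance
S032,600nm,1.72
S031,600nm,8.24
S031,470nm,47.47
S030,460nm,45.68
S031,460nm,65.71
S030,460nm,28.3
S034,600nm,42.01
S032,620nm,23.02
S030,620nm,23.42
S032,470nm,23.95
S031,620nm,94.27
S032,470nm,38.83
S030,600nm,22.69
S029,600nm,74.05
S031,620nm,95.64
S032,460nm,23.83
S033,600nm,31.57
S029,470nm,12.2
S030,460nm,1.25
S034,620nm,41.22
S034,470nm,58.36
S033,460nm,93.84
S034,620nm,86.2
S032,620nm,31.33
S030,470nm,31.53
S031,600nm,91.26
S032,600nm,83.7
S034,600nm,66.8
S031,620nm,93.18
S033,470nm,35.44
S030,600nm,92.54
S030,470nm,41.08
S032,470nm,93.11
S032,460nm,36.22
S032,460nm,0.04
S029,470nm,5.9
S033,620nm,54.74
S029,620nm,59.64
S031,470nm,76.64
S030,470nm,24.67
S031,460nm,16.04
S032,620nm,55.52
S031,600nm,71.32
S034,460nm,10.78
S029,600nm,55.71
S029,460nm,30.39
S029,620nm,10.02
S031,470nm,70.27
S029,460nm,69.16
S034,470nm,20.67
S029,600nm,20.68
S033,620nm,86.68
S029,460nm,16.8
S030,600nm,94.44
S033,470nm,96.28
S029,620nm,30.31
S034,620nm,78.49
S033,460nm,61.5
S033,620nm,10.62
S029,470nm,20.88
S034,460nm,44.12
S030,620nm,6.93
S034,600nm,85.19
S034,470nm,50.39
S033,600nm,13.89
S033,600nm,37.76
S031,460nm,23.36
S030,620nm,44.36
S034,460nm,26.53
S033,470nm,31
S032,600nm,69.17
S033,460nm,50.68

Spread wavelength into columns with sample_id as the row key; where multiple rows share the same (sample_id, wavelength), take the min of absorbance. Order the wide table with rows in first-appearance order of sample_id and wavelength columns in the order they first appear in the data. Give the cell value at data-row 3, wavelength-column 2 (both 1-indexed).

With rows in first-appearance order of sample_id, row 3 is sample_id=S030. wavelength columns in first-appearance order: 600nm, 470nm, 460nm, 620nm; column 2 is 470nm.
Long rows with sample_id=S030, wavelength=470nm: min(31.53, 41.08, 24.67) = 24.67.

24.67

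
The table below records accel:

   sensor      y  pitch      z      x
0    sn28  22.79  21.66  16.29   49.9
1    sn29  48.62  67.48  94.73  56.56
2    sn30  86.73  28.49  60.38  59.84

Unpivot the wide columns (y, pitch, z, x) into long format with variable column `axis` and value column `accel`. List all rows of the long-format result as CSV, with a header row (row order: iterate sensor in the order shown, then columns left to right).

Each (sensor, column) pair becomes one row: 3 × 4 = 12 rows.
For example, (sn28, y) → accel=22.79.

sensor,axis,accel
sn28,y,22.79
sn28,pitch,21.66
sn28,z,16.29
sn28,x,49.9
sn29,y,48.62
sn29,pitch,67.48
sn29,z,94.73
sn29,x,56.56
sn30,y,86.73
sn30,pitch,28.49
sn30,z,60.38
sn30,x,59.84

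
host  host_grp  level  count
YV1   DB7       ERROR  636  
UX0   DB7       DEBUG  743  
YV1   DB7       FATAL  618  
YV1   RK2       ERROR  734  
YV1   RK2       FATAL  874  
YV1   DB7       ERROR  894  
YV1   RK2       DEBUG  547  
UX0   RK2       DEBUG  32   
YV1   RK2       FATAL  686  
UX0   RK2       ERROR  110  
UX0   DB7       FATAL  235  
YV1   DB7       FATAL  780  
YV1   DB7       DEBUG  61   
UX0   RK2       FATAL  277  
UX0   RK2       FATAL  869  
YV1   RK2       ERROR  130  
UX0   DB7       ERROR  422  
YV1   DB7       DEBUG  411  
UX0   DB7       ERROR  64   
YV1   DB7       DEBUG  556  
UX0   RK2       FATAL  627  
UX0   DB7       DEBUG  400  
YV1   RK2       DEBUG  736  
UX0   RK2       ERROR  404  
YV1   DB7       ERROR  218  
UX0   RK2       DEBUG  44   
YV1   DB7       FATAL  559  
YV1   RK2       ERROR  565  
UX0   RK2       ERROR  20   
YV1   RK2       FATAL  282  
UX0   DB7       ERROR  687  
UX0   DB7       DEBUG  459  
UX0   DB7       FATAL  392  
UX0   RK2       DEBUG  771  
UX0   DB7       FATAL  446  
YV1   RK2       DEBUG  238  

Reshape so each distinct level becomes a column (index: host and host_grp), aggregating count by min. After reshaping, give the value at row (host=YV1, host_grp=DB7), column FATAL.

559

Rows with host=YV1, host_grp=DB7 and level=FATAL: count values are 618, 780, 559.
min(618, 780, 559) = 559.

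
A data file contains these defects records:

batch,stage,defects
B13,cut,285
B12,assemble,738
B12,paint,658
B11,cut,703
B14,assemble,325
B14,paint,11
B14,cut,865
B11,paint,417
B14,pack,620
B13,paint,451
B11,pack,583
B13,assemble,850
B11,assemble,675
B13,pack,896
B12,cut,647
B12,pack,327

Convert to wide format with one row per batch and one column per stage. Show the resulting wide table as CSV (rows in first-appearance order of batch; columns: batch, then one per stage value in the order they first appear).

Columns: batch plus the 4 distinct stage values (cut, assemble, paint, pack).
For example, row B13 column cut takes defects=285 from the long row (B13, cut).

batch,cut,assemble,paint,pack
B13,285,850,451,896
B12,647,738,658,327
B11,703,675,417,583
B14,865,325,11,620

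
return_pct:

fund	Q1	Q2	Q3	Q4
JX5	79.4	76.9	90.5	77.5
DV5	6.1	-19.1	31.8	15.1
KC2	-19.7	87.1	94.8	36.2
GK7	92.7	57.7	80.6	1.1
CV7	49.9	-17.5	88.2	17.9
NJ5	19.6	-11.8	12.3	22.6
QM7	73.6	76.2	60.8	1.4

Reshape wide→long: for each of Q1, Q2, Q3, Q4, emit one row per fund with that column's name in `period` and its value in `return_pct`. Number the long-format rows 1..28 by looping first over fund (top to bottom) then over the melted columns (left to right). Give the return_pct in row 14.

57.7

28 rows total (7 × 4). Row 14: index ⌊(14-1)/4⌋ = 3 into fund → GK7; (14-1) mod 4 = 1 into the melted columns → Q2.
So row 14 is (GK7, Q2, 57.7); return_pct = 57.7.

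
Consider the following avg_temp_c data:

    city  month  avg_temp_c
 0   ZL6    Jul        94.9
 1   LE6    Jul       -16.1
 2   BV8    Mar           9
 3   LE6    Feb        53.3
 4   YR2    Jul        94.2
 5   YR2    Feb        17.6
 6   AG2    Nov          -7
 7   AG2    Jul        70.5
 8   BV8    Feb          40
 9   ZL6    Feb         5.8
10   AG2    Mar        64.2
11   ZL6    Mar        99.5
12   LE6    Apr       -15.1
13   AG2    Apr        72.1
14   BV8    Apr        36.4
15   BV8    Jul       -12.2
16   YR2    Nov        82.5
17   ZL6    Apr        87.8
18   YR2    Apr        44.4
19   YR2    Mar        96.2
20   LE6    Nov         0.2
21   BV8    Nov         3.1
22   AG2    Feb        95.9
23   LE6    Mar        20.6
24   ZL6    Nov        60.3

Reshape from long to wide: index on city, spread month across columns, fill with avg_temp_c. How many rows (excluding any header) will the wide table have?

5

5 distinct city values → 5 rows.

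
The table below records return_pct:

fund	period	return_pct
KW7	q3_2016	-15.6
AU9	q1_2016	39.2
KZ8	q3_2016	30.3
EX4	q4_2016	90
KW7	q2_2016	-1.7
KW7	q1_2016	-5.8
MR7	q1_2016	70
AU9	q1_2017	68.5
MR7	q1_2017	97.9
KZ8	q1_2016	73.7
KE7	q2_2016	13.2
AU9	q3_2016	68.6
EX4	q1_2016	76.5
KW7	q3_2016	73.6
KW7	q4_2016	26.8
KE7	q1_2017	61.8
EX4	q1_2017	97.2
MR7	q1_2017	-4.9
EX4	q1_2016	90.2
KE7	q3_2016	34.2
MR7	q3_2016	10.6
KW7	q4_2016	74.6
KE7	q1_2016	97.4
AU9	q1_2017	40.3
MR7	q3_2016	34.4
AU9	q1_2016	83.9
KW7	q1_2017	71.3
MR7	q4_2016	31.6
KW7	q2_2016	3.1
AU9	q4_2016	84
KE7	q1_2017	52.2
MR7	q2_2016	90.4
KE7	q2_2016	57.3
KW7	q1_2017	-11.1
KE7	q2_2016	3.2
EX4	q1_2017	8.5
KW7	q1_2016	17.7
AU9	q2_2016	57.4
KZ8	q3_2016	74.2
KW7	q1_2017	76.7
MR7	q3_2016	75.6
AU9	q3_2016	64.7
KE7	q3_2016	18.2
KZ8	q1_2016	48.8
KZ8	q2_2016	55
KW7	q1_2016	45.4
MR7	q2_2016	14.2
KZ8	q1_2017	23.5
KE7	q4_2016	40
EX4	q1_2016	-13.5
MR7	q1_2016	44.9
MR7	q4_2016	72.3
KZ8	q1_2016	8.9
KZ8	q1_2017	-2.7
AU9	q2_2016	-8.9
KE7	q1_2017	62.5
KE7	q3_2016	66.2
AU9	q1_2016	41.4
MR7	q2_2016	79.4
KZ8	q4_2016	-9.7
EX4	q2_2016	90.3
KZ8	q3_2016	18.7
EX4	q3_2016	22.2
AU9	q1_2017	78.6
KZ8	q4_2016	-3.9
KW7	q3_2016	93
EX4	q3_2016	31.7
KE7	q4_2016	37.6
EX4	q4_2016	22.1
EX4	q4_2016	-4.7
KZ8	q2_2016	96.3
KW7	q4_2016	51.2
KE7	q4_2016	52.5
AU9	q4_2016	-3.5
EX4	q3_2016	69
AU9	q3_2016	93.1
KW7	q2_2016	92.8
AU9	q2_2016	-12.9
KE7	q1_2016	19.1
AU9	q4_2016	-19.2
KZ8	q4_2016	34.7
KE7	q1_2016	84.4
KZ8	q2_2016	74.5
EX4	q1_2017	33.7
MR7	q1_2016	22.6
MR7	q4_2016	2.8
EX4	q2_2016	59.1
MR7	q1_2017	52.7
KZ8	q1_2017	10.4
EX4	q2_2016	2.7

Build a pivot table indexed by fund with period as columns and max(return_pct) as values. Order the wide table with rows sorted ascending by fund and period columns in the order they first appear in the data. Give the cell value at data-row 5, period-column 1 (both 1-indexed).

With rows sorted ascending by fund, row 5 is fund=KZ8. period columns in first-appearance order: q3_2016, q1_2016, q4_2016, q2_2016, q1_2017; column 1 is q3_2016.
Long rows with fund=KZ8, period=q3_2016: max(30.3, 74.2, 18.7) = 74.2.

74.2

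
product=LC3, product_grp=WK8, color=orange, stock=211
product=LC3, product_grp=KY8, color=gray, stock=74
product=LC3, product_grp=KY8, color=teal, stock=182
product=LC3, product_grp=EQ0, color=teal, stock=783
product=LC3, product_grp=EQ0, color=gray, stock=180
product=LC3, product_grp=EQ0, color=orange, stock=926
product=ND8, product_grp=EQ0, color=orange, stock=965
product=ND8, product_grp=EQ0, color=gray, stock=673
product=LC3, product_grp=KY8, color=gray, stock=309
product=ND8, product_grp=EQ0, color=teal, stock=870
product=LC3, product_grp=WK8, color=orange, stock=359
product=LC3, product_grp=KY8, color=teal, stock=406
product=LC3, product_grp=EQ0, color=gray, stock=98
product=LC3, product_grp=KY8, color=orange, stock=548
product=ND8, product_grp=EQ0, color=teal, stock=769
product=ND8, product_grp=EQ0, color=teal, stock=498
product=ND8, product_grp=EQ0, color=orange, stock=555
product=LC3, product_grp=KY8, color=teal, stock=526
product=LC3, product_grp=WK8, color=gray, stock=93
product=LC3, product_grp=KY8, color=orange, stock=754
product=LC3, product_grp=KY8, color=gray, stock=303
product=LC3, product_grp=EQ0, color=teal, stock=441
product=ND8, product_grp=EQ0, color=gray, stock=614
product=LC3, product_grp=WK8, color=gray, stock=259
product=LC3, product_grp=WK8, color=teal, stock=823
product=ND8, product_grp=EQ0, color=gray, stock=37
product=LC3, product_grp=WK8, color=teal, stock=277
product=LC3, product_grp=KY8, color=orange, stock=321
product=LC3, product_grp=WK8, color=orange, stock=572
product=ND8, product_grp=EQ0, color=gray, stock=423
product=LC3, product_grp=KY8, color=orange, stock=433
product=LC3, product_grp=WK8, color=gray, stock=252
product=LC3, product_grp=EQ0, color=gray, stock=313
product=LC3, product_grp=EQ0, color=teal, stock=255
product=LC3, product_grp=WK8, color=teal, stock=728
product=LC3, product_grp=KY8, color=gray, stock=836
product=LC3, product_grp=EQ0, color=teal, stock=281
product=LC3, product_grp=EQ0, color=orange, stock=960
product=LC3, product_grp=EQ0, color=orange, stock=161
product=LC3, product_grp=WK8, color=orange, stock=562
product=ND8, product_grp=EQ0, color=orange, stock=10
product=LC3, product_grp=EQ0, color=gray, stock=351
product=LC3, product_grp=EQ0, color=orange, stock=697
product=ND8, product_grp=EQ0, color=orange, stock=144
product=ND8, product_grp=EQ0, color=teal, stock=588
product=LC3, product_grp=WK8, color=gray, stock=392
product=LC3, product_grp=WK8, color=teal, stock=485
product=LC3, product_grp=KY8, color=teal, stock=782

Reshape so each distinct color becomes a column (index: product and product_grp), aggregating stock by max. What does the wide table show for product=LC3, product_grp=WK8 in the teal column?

823

Rows with product=LC3, product_grp=WK8 and color=teal: stock values are 823, 277, 728, 485.
max(823, 277, 728, 485) = 823.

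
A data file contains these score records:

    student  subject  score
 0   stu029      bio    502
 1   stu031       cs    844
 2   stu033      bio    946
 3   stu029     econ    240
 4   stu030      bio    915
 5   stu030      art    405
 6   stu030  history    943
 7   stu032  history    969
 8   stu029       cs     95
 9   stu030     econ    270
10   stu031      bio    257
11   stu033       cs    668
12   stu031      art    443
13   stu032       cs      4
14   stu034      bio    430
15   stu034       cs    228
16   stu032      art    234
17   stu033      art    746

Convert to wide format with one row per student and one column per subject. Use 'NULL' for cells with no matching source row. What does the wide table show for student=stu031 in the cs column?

844

The long row with student=stu031, subject=cs has score=844.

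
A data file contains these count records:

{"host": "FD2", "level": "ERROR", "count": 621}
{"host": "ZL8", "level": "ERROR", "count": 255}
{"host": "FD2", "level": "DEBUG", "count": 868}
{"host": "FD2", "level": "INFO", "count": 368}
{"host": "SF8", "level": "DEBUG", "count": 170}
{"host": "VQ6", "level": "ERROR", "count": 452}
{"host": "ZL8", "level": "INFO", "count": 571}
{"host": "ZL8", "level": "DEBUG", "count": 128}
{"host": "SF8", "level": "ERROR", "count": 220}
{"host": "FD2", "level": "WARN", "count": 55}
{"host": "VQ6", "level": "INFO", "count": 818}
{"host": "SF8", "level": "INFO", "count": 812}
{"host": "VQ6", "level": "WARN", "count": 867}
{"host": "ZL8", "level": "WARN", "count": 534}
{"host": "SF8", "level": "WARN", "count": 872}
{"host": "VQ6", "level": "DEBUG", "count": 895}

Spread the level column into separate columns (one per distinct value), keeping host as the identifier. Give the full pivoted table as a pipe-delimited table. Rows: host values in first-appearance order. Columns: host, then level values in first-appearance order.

Columns: host plus the 4 distinct level values (ERROR, DEBUG, INFO, WARN).
For example, row FD2 column ERROR takes count=621 from the long row (FD2, ERROR).

| host | ERROR | DEBUG | INFO | WARN |
| FD2 | 621 | 868 | 368 | 55 |
| ZL8 | 255 | 128 | 571 | 534 |
| SF8 | 220 | 170 | 812 | 872 |
| VQ6 | 452 | 895 | 818 | 867 |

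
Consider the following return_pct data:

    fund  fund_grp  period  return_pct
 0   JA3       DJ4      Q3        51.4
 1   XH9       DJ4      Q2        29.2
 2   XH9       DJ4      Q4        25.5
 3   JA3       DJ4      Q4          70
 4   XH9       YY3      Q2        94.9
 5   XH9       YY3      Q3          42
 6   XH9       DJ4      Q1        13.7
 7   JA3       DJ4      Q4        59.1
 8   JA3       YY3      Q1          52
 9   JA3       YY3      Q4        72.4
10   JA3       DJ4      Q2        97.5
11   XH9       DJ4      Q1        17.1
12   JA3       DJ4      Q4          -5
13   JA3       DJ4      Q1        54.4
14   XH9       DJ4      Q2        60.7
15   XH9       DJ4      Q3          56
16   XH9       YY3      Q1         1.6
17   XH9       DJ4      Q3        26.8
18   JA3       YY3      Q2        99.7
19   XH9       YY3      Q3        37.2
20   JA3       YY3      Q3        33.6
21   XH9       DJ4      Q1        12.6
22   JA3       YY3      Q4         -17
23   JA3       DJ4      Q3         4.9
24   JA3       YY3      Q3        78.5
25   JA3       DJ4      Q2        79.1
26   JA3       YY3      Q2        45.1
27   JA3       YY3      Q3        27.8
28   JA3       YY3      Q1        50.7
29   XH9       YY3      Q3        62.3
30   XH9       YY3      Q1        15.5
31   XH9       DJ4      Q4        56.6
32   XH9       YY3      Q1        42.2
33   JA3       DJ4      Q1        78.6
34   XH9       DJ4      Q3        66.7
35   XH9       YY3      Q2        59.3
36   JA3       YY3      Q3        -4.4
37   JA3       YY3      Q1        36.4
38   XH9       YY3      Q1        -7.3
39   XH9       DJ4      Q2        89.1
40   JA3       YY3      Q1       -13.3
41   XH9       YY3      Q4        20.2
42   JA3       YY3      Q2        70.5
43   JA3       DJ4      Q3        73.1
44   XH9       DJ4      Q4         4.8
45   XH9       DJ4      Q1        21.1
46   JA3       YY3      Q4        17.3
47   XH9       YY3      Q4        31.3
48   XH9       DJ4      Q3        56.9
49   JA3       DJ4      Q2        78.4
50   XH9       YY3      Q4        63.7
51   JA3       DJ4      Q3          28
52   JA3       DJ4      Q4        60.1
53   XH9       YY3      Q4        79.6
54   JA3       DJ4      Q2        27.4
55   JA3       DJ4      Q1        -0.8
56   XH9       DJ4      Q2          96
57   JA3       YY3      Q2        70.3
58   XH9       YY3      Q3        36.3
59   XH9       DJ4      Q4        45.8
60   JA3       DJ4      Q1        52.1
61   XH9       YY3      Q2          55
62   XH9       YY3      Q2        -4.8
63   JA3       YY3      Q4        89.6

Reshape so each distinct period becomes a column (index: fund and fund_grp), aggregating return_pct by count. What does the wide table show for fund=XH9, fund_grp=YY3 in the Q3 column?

Rows with fund=XH9, fund_grp=YY3 and period=Q3: return_pct values are 42, 37.2, 62.3, 36.3.
4 rows match — count = 4.

4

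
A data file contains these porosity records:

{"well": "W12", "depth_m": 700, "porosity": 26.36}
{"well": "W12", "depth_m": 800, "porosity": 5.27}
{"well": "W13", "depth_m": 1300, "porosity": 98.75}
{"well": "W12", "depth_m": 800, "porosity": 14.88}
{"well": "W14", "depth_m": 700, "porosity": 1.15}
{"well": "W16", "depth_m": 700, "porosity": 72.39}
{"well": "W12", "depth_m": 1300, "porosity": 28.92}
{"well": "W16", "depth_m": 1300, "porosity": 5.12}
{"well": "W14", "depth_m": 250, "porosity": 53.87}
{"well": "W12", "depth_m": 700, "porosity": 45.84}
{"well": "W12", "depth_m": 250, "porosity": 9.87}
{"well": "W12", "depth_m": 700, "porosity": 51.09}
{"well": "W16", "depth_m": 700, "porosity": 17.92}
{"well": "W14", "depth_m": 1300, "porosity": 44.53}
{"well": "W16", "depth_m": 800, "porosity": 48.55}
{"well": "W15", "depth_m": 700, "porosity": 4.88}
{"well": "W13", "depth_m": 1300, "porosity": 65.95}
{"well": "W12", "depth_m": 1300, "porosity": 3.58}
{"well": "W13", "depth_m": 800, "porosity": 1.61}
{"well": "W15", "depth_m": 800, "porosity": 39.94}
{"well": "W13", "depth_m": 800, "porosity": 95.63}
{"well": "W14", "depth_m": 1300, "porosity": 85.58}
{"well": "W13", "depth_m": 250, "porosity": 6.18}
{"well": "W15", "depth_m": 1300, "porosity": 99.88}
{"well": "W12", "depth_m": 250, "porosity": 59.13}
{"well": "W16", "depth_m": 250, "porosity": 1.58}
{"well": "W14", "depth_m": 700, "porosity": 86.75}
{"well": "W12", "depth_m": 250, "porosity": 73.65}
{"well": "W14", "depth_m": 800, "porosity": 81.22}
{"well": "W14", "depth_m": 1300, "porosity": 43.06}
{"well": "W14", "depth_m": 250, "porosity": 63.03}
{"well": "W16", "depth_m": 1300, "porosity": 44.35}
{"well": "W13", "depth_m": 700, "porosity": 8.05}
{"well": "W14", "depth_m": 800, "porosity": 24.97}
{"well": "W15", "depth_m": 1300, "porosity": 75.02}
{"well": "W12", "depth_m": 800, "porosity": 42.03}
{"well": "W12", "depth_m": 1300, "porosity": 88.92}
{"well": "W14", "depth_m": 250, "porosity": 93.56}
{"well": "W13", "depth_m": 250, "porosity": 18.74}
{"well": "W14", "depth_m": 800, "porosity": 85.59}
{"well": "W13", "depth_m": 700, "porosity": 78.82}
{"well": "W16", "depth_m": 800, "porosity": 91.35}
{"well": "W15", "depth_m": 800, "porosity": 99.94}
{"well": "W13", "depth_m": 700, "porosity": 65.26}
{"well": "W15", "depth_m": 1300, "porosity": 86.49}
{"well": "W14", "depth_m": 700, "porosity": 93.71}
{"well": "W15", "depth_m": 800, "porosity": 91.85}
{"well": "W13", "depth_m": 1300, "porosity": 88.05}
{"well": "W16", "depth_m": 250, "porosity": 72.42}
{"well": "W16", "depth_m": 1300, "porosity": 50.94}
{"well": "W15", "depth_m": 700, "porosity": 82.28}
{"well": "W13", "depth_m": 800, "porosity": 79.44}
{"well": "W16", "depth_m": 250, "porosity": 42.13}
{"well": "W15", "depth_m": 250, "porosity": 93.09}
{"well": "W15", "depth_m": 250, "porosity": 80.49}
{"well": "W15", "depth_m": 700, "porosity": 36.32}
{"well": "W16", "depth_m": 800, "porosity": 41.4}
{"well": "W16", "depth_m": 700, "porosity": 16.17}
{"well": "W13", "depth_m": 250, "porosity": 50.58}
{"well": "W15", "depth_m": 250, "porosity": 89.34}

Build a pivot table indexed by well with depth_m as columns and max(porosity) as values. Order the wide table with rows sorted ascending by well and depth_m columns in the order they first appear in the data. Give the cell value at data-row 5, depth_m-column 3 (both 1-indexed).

50.94

With rows sorted ascending by well, row 5 is well=W16. depth_m columns in first-appearance order: 700, 800, 1300, 250; column 3 is 1300.
Long rows with well=W16, depth_m=1300: max(5.12, 44.35, 50.94) = 50.94.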